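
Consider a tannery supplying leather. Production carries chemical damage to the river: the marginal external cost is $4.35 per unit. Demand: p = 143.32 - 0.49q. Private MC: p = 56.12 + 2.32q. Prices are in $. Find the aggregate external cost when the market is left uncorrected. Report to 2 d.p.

$134.99

Market equilibrium (private): 56.12 + 2.32q = 143.32 - 0.49q → q_m = 31.0320.
Total external cost = MEC × q_m = 4.35 × 31.0320 = 134.9892.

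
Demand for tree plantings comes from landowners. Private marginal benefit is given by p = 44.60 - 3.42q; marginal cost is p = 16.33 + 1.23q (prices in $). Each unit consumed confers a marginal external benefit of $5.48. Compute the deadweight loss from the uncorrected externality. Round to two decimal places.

DWL = $3.23

Market equilibrium (private): 16.33 + 1.23q = 44.60 - 3.42q → q_m = 6.0796.
Social marginal benefit = demand + MEB = 50.08 - 3.42q.
Set SMB = MC: 50.08 - 3.42q = 16.33 + 1.23q → q* = 7.2581.
The welfare-loss triangle has base |q_m − q*| and height MEB(q_m) (the vertical gap between SMB and MC is zero at q* and MEB at q_m).
DWL = ½ × 1.1785 × 5.4800 = 3.2291.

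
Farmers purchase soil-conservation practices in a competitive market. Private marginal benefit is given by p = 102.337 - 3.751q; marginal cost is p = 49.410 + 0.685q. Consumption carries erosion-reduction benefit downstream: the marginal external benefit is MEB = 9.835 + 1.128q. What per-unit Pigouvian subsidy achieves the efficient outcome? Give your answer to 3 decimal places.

subsidy = 31.236 per unit

Social marginal benefit = demand + MEB = 112.172 - 2.623q.
Set SMB = MC: 112.172 - 2.623q = 49.410 + 0.685q → q* = 18.9728.
The Pigouvian subsidy equals MEB at q*: 9.835 + 1.128×18.9728 = 31.2363.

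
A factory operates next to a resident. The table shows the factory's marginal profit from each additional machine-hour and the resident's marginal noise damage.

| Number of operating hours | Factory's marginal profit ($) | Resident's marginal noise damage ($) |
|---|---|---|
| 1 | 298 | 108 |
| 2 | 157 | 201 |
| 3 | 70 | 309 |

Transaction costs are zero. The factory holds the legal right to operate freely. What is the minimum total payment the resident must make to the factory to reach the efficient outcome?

Left alone the factory would choose level 3 (marginal profit stays positive).
Efficient level: k* = 1 (marginal profit ≥ marginal noise damage through 1).
The resident must at least cover the factory's forgone profit from cutting 3→1: 157 + 70 = 227.

$227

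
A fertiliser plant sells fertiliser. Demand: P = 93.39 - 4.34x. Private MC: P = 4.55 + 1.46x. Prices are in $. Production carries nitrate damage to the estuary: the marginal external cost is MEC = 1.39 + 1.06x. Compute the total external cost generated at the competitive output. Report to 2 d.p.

Market equilibrium (private): 4.55 + 1.46x = 93.39 - 4.34x → x_m = 15.3172.
Total external cost = ∫₀^{x_m} (1.39 + 1.06x) dx = 1.39×15.3172 + ½×1.06×15.3172² = 145.6377.

$145.64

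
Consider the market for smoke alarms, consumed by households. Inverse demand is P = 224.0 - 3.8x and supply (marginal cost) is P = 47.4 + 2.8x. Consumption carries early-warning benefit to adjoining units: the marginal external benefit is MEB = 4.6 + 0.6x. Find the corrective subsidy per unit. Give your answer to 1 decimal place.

subsidy = 22.7 per unit

Social marginal benefit = demand + MEB = 228.6 - 3.2x.
Set SMB = MC: 228.6 - 3.2x = 47.4 + 2.8x → x* = 30.2000.
The Pigouvian subsidy equals MEB at x*: 4.6 + 0.6×30.2000 = 22.7200.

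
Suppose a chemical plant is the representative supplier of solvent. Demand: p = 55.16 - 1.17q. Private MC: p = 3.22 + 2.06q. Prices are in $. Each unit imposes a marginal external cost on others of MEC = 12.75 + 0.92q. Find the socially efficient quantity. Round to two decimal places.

Social marginal cost = private MC + MEC = 15.97 + 2.98q.
Set SMC = demand: 15.97 + 2.98q = 55.16 - 1.17q → q* = 9.4434.

q* = 9.44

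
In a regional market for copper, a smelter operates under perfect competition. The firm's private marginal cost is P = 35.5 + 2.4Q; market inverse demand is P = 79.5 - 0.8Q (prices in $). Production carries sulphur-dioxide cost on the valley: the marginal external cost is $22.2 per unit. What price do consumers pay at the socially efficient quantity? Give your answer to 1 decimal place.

P = $74.1

Social marginal cost = private MC + MEC = 57.7 + 2.4Q.
Set SMC = demand: 57.7 + 2.4Q = 79.5 - 0.8Q → Q* = 6.8125.
Consumer price on the demand curve at Q*: 79.5 − 0.8×6.8125 = 74.0500.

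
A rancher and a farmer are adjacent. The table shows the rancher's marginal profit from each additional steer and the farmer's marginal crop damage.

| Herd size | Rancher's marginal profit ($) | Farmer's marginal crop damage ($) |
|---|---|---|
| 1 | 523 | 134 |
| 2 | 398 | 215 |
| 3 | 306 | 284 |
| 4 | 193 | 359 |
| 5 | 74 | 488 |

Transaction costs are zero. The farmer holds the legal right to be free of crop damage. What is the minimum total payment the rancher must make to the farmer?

Efficient level: marginal profit ≥ marginal crop damage through level 3, so k* = 3.
With the farmer holding the right, the rancher must at least compensate total damage at k*: 134 + 215 + 284 = 633.

$633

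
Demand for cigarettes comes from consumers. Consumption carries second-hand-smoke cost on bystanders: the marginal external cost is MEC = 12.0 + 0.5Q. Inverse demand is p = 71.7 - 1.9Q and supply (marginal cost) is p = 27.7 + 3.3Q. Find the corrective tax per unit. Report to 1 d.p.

Social marginal benefit = demand − MEC = 59.7 - 2.4Q.
Set SMB = MC: 59.7 - 2.4Q = 27.7 + 3.3Q → Q* = 5.6140.
The Pigouvian tax equals MEC at Q*: 12.0 + 0.5×5.6140 = 14.8070.

tax = 14.8 per unit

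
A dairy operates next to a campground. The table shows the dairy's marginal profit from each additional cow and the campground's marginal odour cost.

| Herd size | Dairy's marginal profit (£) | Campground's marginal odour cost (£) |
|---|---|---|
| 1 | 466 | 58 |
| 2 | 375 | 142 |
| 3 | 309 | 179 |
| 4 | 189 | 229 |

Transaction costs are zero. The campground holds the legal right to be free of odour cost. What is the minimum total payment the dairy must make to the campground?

Efficient level: marginal profit ≥ marginal odour cost through level 3, so k* = 3.
With the campground holding the right, the dairy must at least compensate total damage at k*: 58 + 142 + 179 = 379.

£379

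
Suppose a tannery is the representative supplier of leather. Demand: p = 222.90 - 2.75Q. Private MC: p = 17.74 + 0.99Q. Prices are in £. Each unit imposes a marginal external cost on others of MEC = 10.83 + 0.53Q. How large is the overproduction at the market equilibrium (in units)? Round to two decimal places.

Market equilibrium (private): 17.74 + 0.99Q = 222.90 - 2.75Q → Q_m = 54.8556.
Social marginal cost = private MC + MEC = 28.57 + 1.52Q.
Set SMC = demand: 28.57 + 1.52Q = 222.90 - 2.75Q → Q* = 45.5105.
Gap = |54.8556 − 45.5105| = 9.3451.

9.35 units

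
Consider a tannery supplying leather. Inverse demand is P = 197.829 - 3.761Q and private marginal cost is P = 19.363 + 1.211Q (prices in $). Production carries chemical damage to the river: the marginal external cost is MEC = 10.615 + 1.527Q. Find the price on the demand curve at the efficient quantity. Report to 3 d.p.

Social marginal cost = private MC + MEC = 29.978 + 2.738Q.
Set SMC = demand: 29.978 + 2.738Q = 197.829 - 3.761Q → Q* = 25.8272.
Consumer price on the demand curve at Q*: 197.829 − 3.761×25.8272 = 100.6929.

P = $100.693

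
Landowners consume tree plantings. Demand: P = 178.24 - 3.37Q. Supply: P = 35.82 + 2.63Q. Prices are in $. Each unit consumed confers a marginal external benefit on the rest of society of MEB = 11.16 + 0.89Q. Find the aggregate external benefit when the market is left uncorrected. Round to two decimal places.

$515.63

Market equilibrium (private): 35.82 + 2.63Q = 178.24 - 3.37Q → Q_m = 23.7367.
Total external benefit = ∫₀^{Q_m} (11.16 + 0.89Q) dQ = 11.16×23.7367 + ½×0.89×23.7367² = 515.6283.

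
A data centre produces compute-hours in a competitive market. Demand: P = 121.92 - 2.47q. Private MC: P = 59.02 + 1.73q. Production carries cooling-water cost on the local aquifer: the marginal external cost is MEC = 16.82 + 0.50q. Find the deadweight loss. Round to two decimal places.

Market equilibrium (private): 59.02 + 1.73q = 121.92 - 2.47q → q_m = 14.9762.
Social marginal cost = private MC + MEC = 75.84 + 2.23q.
Set SMC = demand: 75.84 + 2.23q = 121.92 - 2.47q → q* = 9.8043.
Height of the DWL triangle at q_m is SMC(q_m) − demand(q_m) = MEC(q_m) = 24.3081.
DWL = ½ × 5.1719 × 24.3081 = 62.8595.

DWL = 62.86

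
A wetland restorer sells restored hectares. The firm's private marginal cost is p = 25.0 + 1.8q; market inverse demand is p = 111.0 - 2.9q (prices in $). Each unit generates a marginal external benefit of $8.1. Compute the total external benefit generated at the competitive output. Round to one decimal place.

$148.2

Market equilibrium (private): 25.0 + 1.8q = 111.0 - 2.9q → q_m = 18.2979.
Total external benefit = MEB × q_m = 8.1 × 18.2979 = 148.2130.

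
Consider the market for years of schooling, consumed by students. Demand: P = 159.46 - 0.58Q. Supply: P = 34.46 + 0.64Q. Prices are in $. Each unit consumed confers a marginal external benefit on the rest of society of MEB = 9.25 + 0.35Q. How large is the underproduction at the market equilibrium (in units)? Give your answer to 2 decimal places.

Market equilibrium (private): 34.46 + 0.64Q = 159.46 - 0.58Q → Q_m = 102.4590.
Social marginal benefit = demand + MEB = 168.71 - 0.23Q.
Set SMB = MC: 168.71 - 0.23Q = 34.46 + 0.64Q → Q* = 154.3103.
Gap = |102.4590 − 154.3103| = 51.8513.

51.85 units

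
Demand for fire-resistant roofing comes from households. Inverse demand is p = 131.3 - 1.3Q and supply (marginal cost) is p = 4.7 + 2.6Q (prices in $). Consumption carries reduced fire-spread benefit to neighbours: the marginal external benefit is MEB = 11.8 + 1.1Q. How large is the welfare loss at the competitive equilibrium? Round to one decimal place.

Market equilibrium (private): 4.7 + 2.6Q = 131.3 - 1.3Q → Q_m = 32.4615.
Social marginal benefit = demand + MEB = 143.1 - 0.2Q.
Set SMB = MC: 143.1 - 0.2Q = 4.7 + 2.6Q → Q* = 49.4286.
Height of the DWL triangle at Q_m is SMB(Q_m) − MC(Q_m) = MEB(Q_m) = 47.5077.
DWL = ½ × 16.9671 × 47.5077 = 403.0339.

DWL = $403.0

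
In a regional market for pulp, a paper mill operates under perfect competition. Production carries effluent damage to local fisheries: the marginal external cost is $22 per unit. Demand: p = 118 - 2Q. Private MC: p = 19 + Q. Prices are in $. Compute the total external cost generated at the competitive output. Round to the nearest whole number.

Market equilibrium (private): 19 + Q = 118 - 2Q → Q_m = 33.0000.
Total external cost = MEC × Q_m = 22 × 33.0000 = 726.0000.

$726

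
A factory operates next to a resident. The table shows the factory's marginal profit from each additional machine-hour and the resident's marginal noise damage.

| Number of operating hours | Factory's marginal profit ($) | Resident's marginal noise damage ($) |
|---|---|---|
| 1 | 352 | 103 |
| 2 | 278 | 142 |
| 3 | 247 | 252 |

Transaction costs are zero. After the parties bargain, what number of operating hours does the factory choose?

Bargaining reaches the level where marginal profit last exceeds marginal noise damage.
That holds through level 2 (278 ≥ 142) but not at 3 (247 < 252).

2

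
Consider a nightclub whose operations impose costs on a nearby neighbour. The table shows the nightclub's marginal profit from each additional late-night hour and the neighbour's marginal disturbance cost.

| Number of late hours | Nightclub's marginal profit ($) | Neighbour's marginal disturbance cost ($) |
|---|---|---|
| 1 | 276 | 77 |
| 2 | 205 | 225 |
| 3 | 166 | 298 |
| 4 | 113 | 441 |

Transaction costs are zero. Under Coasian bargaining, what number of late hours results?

Bargaining reaches the level where marginal profit last exceeds marginal disturbance cost.
That holds through level 1 (276 ≥ 77) but not at 2 (205 < 225).

1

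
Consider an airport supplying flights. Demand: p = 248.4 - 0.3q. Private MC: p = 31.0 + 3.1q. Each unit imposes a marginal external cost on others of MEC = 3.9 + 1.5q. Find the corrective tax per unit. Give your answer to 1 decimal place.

tax = 69.3 per unit

Social marginal cost = private MC + MEC = 34.9 + 4.6q.
Set SMC = demand: 34.9 + 4.6q = 248.4 - 0.3q → q* = 43.5714.
The Pigouvian tax equals MEC at q*: 3.9 + 1.5×43.5714 = 69.2571.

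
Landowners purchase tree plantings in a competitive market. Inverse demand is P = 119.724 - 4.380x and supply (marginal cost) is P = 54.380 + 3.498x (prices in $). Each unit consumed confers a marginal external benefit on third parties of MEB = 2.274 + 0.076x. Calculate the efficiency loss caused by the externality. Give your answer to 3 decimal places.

Market equilibrium (private): 54.380 + 3.498x = 119.724 - 4.380x → x_m = 8.2945.
Social marginal benefit = demand + MEB = 121.998 - 4.304x.
Set SMB = MC: 121.998 - 4.304x = 54.380 + 3.498x → x* = 8.6668.
The welfare-loss triangle has base |x_m − x*| and height MEB(x_m) (the vertical gap between SMB and MC is zero at x* and MEB at x_m).
DWL = ½ × 0.3723 × 2.9044 = 0.5407.

DWL = $0.541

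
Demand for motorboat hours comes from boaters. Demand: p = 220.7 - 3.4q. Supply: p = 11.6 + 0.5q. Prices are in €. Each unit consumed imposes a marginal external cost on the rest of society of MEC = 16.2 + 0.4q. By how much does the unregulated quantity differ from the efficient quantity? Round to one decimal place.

8.8 units

Market equilibrium (private): 11.6 + 0.5q = 220.7 - 3.4q → q_m = 53.6154.
Social marginal benefit = demand − MEC = 204.5 - 3.8q.
Set SMB = MC: 204.5 - 3.8q = 11.6 + 0.5q → q* = 44.8605.
Gap = |53.6154 − 44.8605| = 8.7549.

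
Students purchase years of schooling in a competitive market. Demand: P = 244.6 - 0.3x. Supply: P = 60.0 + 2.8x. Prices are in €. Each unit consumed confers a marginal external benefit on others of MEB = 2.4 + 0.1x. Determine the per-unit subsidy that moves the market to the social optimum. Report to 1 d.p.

subsidy = €8.6 per unit

Social marginal benefit = demand + MEB = 247.0 - 0.2x.
Set SMB = MC: 247.0 - 0.2x = 60.0 + 2.8x → x* = 62.3333.
The Pigouvian subsidy equals MEB at x*: 2.4 + 0.1×62.3333 = 8.6333.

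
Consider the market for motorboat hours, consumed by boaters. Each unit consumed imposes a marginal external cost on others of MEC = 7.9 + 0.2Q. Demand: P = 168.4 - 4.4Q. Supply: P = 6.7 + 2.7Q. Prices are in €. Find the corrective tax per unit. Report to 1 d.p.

tax = €12.1 per unit

Social marginal benefit = demand − MEC = 160.5 - 4.6Q.
Set SMB = MC: 160.5 - 4.6Q = 6.7 + 2.7Q → Q* = 21.0685.
The Pigouvian tax equals MEC at Q*: 7.9 + 0.2×21.0685 = 12.1137.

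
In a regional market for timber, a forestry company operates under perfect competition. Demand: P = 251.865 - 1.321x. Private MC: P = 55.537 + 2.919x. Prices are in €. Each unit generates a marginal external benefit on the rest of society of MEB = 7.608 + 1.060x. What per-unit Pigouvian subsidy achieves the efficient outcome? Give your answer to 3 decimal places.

subsidy = €75.587 per unit

Social marginal cost = private MC − MEB = 47.929 + 1.859x.
Set SMC = demand: 47.929 + 1.859x = 251.865 - 1.321x → x* = 64.1308.
The Pigouvian subsidy equals MEB at x*: 7.608 + 1.060×64.1308 = 75.5866.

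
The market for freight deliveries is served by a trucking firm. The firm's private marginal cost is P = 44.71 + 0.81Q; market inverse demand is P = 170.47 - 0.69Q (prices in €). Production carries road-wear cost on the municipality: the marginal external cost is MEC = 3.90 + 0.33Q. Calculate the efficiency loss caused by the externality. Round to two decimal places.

DWL = €272.26

Market equilibrium (private): 44.71 + 0.81Q = 170.47 - 0.69Q → Q_m = 83.8400.
Social marginal cost = private MC + MEC = 48.61 + 1.14Q.
Set SMC = demand: 48.61 + 1.14Q = 170.47 - 0.69Q → Q* = 66.5902.
Height of the DWL triangle at Q_m is SMC(Q_m) − demand(Q_m) = MEC(Q_m) = 31.5672.
DWL = ½ × 17.2498 × 31.5672 = 272.2639.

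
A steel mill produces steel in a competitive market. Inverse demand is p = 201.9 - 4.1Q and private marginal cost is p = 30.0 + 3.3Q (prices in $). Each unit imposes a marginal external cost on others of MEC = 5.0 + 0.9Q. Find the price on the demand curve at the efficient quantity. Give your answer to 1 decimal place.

P = $119.5

Social marginal cost = private MC + MEC = 35.0 + 4.2Q.
Set SMC = demand: 35.0 + 4.2Q = 201.9 - 4.1Q → Q* = 20.1084.
Consumer price on the demand curve at Q*: 201.9 − 4.1×20.1084 = 119.4556.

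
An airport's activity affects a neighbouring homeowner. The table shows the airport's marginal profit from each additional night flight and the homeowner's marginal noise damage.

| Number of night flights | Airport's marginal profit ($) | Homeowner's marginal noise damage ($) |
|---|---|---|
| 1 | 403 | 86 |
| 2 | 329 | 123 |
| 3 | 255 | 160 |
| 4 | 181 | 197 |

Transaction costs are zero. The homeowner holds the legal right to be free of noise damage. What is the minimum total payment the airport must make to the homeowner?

Efficient level: marginal profit ≥ marginal noise damage through level 3, so k* = 3.
With the homeowner holding the right, the airport must at least compensate total damage at k*: 86 + 123 + 160 = 369.

$369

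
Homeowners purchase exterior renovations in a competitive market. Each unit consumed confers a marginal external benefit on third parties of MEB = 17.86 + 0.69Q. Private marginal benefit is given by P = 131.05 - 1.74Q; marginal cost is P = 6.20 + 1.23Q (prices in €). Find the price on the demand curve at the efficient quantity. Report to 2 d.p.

Social marginal benefit = demand + MEB = 148.91 - 1.05Q.
Set SMB = MC: 148.91 - 1.05Q = 6.20 + 1.23Q → Q* = 62.5921.
Consumer price on the demand curve at Q*: 131.05 − 1.74×62.5921 = 22.1397.

P = €22.14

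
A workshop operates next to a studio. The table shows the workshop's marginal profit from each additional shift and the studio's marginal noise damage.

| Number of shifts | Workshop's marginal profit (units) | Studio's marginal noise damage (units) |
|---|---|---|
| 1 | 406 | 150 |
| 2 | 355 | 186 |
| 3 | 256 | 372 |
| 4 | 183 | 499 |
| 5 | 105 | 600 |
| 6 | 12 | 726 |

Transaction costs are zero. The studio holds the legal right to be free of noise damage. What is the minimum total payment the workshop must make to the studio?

336

Efficient level: marginal profit ≥ marginal noise damage through level 2, so k* = 2.
With the studio holding the right, the workshop must at least compensate total damage at k*: 150 + 186 = 336.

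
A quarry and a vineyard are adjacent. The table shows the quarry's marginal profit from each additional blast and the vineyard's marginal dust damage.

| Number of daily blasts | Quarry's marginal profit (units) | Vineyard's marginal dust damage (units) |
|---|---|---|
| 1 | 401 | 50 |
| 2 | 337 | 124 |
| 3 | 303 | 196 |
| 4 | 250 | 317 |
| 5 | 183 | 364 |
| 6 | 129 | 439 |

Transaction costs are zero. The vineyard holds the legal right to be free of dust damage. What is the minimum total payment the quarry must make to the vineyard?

370

Efficient level: marginal profit ≥ marginal dust damage through level 3, so k* = 3.
With the vineyard holding the right, the quarry must at least compensate total damage at k*: 50 + 124 + 196 = 370.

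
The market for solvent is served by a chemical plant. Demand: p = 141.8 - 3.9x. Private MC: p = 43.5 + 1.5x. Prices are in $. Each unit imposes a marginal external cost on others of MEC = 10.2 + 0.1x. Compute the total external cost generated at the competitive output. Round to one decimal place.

$202.2

Market equilibrium (private): 43.5 + 1.5x = 141.8 - 3.9x → x_m = 18.2037.
Total external cost = ∫₀^{x_m} (10.2 + 0.1x) dx = 10.2×18.2037 + ½×0.1×18.2037² = 202.2465.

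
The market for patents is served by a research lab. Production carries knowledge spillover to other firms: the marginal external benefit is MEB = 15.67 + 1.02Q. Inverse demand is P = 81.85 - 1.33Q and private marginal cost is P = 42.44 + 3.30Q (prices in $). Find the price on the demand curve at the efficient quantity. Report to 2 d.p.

Social marginal cost = private MC − MEB = 26.77 + 2.28Q.
Set SMC = demand: 26.77 + 2.28Q = 81.85 - 1.33Q → Q* = 15.2576.
Consumer price on the demand curve at Q*: 81.85 − 1.33×15.2576 = 61.5574.

P = $61.56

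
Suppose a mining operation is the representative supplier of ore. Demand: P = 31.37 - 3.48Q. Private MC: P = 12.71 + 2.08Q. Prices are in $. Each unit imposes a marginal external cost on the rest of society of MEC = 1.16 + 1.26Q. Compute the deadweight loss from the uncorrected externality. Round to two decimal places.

Market equilibrium (private): 12.71 + 2.08Q = 31.37 - 3.48Q → Q_m = 3.3561.
Social marginal cost = private MC + MEC = 13.87 + 3.34Q.
Set SMC = demand: 13.87 + 3.34Q = 31.37 - 3.48Q → Q* = 2.5660.
The welfare-loss triangle has base |Q_m − Q*| and height MEC(Q_m) (the vertical gap between SMC and demand is zero at Q* and MEC at Q_m).
DWL = ½ × 0.7901 × 5.3887 = 2.1288.

DWL = $2.13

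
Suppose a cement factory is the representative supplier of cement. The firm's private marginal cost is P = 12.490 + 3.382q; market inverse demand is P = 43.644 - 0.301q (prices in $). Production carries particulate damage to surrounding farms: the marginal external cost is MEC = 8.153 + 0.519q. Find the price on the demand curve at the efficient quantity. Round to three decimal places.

Social marginal cost = private MC + MEC = 20.643 + 3.901q.
Set SMC = demand: 20.643 + 3.901q = 43.644 - 0.301q → q* = 5.4738.
Consumer price on the demand curve at q*: 43.644 − 0.301×5.4738 = 41.9964.

P = $41.996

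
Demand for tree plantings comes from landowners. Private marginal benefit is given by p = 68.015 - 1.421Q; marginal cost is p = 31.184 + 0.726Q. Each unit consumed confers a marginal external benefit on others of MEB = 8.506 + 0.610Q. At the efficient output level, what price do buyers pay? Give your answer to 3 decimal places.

P = 26.100

Social marginal benefit = demand + MEB = 76.521 - 0.811Q.
Set SMB = MC: 76.521 - 0.811Q = 31.184 + 0.726Q → Q* = 29.4971.
Consumer price on the demand curve at Q*: 68.015 − 1.421×29.4971 = 26.0996.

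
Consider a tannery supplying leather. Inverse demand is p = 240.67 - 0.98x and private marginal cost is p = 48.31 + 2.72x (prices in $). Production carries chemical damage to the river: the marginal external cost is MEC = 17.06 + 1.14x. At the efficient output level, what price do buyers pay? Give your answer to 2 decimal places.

Social marginal cost = private MC + MEC = 65.37 + 3.86x.
Set SMC = demand: 65.37 + 3.86x = 240.67 - 0.98x → x* = 36.2190.
Consumer price on the demand curve at x*: 240.67 − 0.98×36.2190 = 205.1754.

P = $205.18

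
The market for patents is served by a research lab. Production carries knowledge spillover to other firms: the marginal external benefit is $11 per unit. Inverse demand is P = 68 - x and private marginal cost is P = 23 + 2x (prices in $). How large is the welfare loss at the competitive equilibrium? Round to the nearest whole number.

DWL = $20

Market equilibrium (private): 23 + 2x = 68 - x → x_m = 15.0000.
Social marginal cost = private MC − MEB = 12 + 2x.
Set SMC = demand: 12 + 2x = 68 - x → x* = 18.6667.
Between x* and x_m the wedge demand − SMC runs linearly from 0 to MEB(x_m), so the loss is a triangle.
DWL = ½ × 3.6667 × 11.0000 = 20.1669.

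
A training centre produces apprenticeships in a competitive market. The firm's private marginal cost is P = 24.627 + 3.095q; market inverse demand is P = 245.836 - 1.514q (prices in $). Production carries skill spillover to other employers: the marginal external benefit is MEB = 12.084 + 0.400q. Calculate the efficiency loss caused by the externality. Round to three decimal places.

Market equilibrium (private): 24.627 + 3.095q = 245.836 - 1.514q → q_m = 47.9950.
Social marginal cost = private MC − MEB = 12.543 + 2.695q.
Set SMC = demand: 12.543 + 2.695q = 245.836 - 1.514q → q* = 55.4272.
Height of the DWL triangle at q_m is demand(q_m) − SMC(q_m) = MEB(q_m) = 31.2820.
DWL = ½ × 7.4322 × 31.2820 = 116.2470.

DWL = $116.247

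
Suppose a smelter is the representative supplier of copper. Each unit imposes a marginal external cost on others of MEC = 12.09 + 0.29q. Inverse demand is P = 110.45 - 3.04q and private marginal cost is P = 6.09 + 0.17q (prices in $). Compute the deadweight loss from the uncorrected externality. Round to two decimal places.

Market equilibrium (private): 6.09 + 0.17q = 110.45 - 3.04q → q_m = 32.5109.
Social marginal cost = private MC + MEC = 18.18 + 0.46q.
Set SMC = demand: 18.18 + 0.46q = 110.45 - 3.04q → q* = 26.3629.
Between q* and q_m the wedge SMC − demand runs linearly from 0 to MEC(q_m), so the loss is a triangle.
DWL = ½ × 6.1480 × 21.5182 = 66.1469.

DWL = $66.15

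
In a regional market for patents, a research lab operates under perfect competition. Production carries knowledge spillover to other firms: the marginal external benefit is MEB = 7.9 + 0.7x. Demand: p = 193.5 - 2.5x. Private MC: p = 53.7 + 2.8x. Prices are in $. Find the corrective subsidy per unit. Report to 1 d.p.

subsidy = $30.4 per unit

Social marginal cost = private MC − MEB = 45.8 + 2.1x.
Set SMC = demand: 45.8 + 2.1x = 193.5 - 2.5x → x* = 32.1087.
The Pigouvian subsidy equals MEB at x*: 7.9 + 0.7×32.1087 = 30.3761.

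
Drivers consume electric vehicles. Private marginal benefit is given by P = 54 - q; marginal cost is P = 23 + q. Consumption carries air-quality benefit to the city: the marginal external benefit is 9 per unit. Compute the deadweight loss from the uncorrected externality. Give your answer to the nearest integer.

Market equilibrium (private): 23 + q = 54 - q → q_m = 15.5000.
Social marginal benefit = demand + MEB = 63 - q.
Set SMB = MC: 63 - q = 23 + q → q* = 20.0000.
The welfare-loss triangle has base |q_m − q*| and height MEB(q_m) (the vertical gap between SMB and MC is zero at q* and MEB at q_m).
DWL = ½ × 4.5000 × 9.0000 = 20.2500.

DWL = 20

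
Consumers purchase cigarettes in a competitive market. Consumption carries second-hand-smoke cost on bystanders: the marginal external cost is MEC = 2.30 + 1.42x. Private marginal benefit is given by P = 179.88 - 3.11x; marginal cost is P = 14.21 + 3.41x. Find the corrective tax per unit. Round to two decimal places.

tax = 31.52 per unit

Social marginal benefit = demand − MEC = 177.58 - 4.53x.
Set SMB = MC: 177.58 - 4.53x = 14.21 + 3.41x → x* = 20.5756.
The Pigouvian tax equals MEC at x*: 2.30 + 1.42×20.5756 = 31.5174.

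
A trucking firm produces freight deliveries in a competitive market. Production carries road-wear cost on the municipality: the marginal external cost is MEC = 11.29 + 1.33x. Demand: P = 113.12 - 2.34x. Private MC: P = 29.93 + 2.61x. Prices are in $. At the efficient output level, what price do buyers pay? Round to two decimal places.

Social marginal cost = private MC + MEC = 41.22 + 3.94x.
Set SMC = demand: 41.22 + 3.94x = 113.12 - 2.34x → x* = 11.4490.
Consumer price on the demand curve at x*: 113.12 − 2.34×11.4490 = 86.3293.

P = $86.33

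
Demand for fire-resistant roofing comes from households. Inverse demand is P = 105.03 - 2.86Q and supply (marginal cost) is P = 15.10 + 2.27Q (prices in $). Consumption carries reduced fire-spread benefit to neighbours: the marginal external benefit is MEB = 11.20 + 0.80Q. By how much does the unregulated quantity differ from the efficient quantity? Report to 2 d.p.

Market equilibrium (private): 15.10 + 2.27Q = 105.03 - 2.86Q → Q_m = 17.5302.
Social marginal benefit = demand + MEB = 116.23 - 2.06Q.
Set SMB = MC: 116.23 - 2.06Q = 15.10 + 2.27Q → Q* = 23.3557.
Gap = |17.5302 − 23.3557| = 5.8255.

5.83 units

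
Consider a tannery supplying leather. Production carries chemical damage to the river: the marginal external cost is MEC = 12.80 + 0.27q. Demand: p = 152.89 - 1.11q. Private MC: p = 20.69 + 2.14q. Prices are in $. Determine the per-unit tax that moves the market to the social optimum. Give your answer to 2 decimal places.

tax = $21.96 per unit

Social marginal cost = private MC + MEC = 33.49 + 2.41q.
Set SMC = demand: 33.49 + 2.41q = 152.89 - 1.11q → q* = 33.9205.
The Pigouvian tax equals MEC at q*: 12.80 + 0.27×33.9205 = 21.9585.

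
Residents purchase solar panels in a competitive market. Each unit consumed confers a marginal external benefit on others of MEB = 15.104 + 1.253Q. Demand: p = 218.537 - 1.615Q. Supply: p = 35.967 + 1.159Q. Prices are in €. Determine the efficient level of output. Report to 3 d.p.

Social marginal benefit = demand + MEB = 233.641 - 0.362Q.
Set SMB = MC: 233.641 - 0.362Q = 35.967 + 1.159Q → Q* = 129.9632.

Q* = 129.963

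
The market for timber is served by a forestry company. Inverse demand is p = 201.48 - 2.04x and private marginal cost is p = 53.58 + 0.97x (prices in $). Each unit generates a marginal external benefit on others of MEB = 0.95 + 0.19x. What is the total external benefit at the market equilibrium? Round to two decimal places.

Market equilibrium (private): 53.58 + 0.97x = 201.48 - 2.04x → x_m = 49.1362.
Total external benefit = ∫₀^{x_m} (0.95 + 0.19x) dx = 0.95×49.1362 + ½×0.19×49.1362² = 276.0442.

$276.04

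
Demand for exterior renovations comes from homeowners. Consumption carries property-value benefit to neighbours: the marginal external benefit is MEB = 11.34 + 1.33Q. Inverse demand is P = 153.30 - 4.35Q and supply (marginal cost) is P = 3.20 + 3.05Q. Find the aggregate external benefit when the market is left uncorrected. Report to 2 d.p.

Market equilibrium (private): 3.20 + 3.05Q = 153.30 - 4.35Q → Q_m = 20.2838.
Total external benefit = ∫₀^{Q_m} (11.34 + 1.33Q) dQ = 11.34×20.2838 + ½×1.33×20.2838² = 503.6209.

503.62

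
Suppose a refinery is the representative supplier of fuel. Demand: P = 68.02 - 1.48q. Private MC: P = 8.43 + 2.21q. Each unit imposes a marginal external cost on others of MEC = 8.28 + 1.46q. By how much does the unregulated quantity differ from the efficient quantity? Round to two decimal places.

Market equilibrium (private): 8.43 + 2.21q = 68.02 - 1.48q → q_m = 16.1491.
Social marginal cost = private MC + MEC = 16.71 + 3.67q.
Set SMC = demand: 16.71 + 3.67q = 68.02 - 1.48q → q* = 9.9631.
Gap = |16.1491 − 9.9631| = 6.1860.

6.19 units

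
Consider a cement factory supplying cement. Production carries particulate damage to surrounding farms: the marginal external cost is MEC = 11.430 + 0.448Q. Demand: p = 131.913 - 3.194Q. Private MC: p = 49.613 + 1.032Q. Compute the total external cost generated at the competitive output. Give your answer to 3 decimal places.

Market equilibrium (private): 49.613 + 1.032Q = 131.913 - 3.194Q → Q_m = 19.4747.
Total external cost = ∫₀^{Q_m} (11.430 + 0.448Q) dQ = 11.430×19.4747 + ½×0.448×19.4747² = 307.5509.

307.551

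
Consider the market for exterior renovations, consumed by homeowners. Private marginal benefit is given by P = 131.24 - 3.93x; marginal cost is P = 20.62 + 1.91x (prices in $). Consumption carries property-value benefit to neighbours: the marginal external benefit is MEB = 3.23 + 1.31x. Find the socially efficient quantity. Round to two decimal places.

x* = 25.13

Social marginal benefit = demand + MEB = 134.47 - 2.62x.
Set SMB = MC: 134.47 - 2.62x = 20.62 + 1.91x → x* = 25.1325.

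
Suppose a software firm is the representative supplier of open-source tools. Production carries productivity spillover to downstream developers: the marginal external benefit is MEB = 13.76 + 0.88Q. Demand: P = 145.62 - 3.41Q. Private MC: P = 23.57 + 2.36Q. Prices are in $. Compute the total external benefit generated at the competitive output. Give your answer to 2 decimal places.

Market equilibrium (private): 23.57 + 2.36Q = 145.62 - 3.41Q → Q_m = 21.1525.
Total external benefit = ∫₀^{Q_m} (13.76 + 0.88Q) dQ = 13.76×21.1525 + ½×0.88×21.1525² = 487.9268.

$487.93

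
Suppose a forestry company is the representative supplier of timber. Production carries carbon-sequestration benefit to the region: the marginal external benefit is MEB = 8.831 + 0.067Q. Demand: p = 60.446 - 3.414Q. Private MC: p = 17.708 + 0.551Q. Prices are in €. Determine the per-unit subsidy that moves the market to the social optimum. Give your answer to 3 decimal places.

subsidy = €9.717 per unit

Social marginal cost = private MC − MEB = 8.877 + 0.484Q.
Set SMC = demand: 8.877 + 0.484Q = 60.446 - 3.414Q → Q* = 13.2296.
The Pigouvian subsidy equals MEB at Q*: 8.831 + 0.067×13.2296 = 9.7174.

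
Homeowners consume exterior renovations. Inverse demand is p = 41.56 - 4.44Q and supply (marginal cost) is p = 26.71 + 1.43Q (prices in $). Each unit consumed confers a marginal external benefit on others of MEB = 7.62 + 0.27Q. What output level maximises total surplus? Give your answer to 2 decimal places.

Social marginal benefit = demand + MEB = 49.18 - 4.17Q.
Set SMB = MC: 49.18 - 4.17Q = 26.71 + 1.43Q → Q* = 4.0125.

Q* = 4.01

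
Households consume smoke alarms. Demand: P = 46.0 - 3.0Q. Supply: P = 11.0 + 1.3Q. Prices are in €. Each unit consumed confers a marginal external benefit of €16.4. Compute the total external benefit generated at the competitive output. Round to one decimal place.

€133.5

Market equilibrium (private): 11.0 + 1.3Q = 46.0 - 3.0Q → Q_m = 8.1395.
Total external benefit = MEB × Q_m = 16.4 × 8.1395 = 133.4878.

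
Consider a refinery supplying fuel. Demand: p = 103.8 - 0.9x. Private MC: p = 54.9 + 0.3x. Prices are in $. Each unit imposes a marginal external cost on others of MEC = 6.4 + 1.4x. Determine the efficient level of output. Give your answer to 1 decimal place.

x* = 16.3

Social marginal cost = private MC + MEC = 61.3 + 1.7x.
Set SMC = demand: 61.3 + 1.7x = 103.8 - 0.9x → x* = 16.3462.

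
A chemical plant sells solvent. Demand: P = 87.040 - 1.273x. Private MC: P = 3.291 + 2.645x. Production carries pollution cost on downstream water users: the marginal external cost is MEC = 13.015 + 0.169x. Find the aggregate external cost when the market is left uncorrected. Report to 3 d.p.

Market equilibrium (private): 3.291 + 2.645x = 87.040 - 1.273x → x_m = 21.3754.
Total external cost = ∫₀^{x_m} (13.015 + 0.169x) dx = 13.015×21.3754 + ½×0.169×21.3754² = 316.8095.

316.810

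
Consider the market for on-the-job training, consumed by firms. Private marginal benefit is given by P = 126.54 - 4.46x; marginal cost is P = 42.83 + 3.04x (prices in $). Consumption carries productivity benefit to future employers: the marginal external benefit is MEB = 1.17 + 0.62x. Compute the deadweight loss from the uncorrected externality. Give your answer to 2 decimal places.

Market equilibrium (private): 42.83 + 3.04x = 126.54 - 4.46x → x_m = 11.1613.
Social marginal benefit = demand + MEB = 127.71 - 3.84x.
Set SMB = MC: 127.71 - 3.84x = 42.83 + 3.04x → x* = 12.3372.
The welfare-loss triangle has base |x_m − x*| and height MEB(x_m) (the vertical gap between SMB and MC is zero at x* and MEB at x_m).
DWL = ½ × 1.1759 × 8.0900 = 4.7565.

DWL = $4.76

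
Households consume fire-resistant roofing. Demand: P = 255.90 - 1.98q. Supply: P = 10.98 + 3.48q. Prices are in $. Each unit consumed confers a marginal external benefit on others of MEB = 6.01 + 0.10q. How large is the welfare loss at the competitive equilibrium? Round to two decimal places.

Market equilibrium (private): 10.98 + 3.48q = 255.90 - 1.98q → q_m = 44.8571.
Social marginal benefit = demand + MEB = 261.91 - 1.88q.
Set SMB = MC: 261.91 - 1.88q = 10.98 + 3.48q → q* = 46.8153.
Between q* and q_m the wedge SMB − MC runs linearly from 0 to MEB(q_m), so the loss is a triangle.
DWL = ½ × 1.9582 × 10.4957 = 10.2763.

DWL = $10.28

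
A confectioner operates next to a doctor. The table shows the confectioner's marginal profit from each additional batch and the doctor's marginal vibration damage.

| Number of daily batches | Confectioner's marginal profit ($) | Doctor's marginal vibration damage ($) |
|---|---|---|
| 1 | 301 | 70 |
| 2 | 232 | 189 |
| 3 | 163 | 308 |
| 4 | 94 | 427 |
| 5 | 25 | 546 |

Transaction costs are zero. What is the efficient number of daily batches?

Bargaining reaches the level where marginal profit last exceeds marginal vibration damage.
That holds through level 2 (232 ≥ 189) but not at 3 (163 < 308).

2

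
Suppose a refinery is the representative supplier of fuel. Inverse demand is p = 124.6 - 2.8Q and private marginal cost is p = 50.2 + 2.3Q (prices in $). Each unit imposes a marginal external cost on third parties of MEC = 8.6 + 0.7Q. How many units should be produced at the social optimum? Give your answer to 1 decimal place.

Social marginal cost = private MC + MEC = 58.8 + 3.0Q.
Set SMC = demand: 58.8 + 3.0Q = 124.6 - 2.8Q → Q* = 11.3448.

Q* = 11.3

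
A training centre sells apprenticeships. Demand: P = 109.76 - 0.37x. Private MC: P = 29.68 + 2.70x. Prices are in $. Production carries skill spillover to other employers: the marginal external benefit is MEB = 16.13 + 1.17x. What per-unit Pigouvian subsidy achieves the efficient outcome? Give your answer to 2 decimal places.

subsidy = $75.38 per unit

Social marginal cost = private MC − MEB = 13.55 + 1.53x.
Set SMC = demand: 13.55 + 1.53x = 109.76 - 0.37x → x* = 50.6368.
The Pigouvian subsidy equals MEB at x*: 16.13 + 1.17×50.6368 = 75.3751.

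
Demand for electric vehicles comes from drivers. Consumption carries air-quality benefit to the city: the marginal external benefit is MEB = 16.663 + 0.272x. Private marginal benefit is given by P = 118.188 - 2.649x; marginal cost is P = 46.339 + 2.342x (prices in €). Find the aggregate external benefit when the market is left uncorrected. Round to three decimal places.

€268.060

Market equilibrium (private): 46.339 + 2.342x = 118.188 - 2.649x → x_m = 14.3957.
Total external benefit = ∫₀^{x_m} (16.663 + 0.272x) dx = 16.663×14.3957 + ½×0.272×14.3957² = 268.0597.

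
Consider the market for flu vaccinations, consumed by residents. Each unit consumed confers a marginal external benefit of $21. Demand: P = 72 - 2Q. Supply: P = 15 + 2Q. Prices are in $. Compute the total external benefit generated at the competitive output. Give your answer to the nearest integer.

$299

Market equilibrium (private): 15 + 2Q = 72 - 2Q → Q_m = 14.2500.
Total external benefit = MEB × Q_m = 21 × 14.2500 = 299.2500.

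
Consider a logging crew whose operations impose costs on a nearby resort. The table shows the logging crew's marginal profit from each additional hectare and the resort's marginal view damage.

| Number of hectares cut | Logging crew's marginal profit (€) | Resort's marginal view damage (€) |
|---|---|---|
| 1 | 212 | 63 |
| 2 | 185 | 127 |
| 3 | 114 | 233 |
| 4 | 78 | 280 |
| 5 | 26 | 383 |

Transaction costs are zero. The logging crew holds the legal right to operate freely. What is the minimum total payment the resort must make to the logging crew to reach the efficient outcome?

Left alone the logging crew would choose level 5 (marginal profit stays positive).
Efficient level: k* = 2 (marginal profit ≥ marginal view damage through 2).
The resort must at least cover the logging crew's forgone profit from cutting 5→2: 114 + 78 + 26 = 218.

€218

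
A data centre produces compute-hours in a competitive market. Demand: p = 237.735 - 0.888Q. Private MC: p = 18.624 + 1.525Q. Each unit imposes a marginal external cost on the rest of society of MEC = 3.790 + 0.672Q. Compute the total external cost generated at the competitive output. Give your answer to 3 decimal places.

Market equilibrium (private): 18.624 + 1.525Q = 237.735 - 0.888Q → Q_m = 90.8044.
Total external cost = ∫₀^{Q_m} (3.790 + 0.672Q) dQ = 3.790×90.8044 + ½×0.672×90.8044² = 3114.6162.

3114.616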